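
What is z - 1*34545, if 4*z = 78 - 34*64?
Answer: -70139/2 ≈ -35070.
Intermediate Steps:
z = -1049/2 (z = (78 - 34*64)/4 = (78 - 2176)/4 = (¼)*(-2098) = -1049/2 ≈ -524.50)
z - 1*34545 = -1049/2 - 1*34545 = -1049/2 - 34545 = -70139/2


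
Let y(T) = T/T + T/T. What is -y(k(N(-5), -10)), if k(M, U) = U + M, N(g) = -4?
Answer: -2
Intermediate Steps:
k(M, U) = M + U
y(T) = 2 (y(T) = 1 + 1 = 2)
-y(k(N(-5), -10)) = -1*2 = -2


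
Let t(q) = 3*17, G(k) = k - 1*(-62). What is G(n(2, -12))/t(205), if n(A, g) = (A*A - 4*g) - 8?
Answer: 106/51 ≈ 2.0784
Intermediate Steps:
n(A, g) = -8 + A² - 4*g (n(A, g) = (A² - 4*g) - 8 = -8 + A² - 4*g)
G(k) = 62 + k (G(k) = k + 62 = 62 + k)
t(q) = 51
G(n(2, -12))/t(205) = (62 + (-8 + 2² - 4*(-12)))/51 = (62 + (-8 + 4 + 48))*(1/51) = (62 + 44)*(1/51) = 106*(1/51) = 106/51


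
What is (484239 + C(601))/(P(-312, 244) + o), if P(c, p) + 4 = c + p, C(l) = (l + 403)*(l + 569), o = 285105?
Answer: 552973/95011 ≈ 5.8201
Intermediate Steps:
C(l) = (403 + l)*(569 + l)
P(c, p) = -4 + c + p (P(c, p) = -4 + (c + p) = -4 + c + p)
(484239 + C(601))/(P(-312, 244) + o) = (484239 + (229307 + 601² + 972*601))/((-4 - 312 + 244) + 285105) = (484239 + (229307 + 361201 + 584172))/(-72 + 285105) = (484239 + 1174680)/285033 = 1658919*(1/285033) = 552973/95011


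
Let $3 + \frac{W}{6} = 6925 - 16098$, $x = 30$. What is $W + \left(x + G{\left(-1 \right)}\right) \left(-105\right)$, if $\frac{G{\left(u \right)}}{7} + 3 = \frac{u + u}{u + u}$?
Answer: $-56736$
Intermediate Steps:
$W = -55056$ ($W = -18 + 6 \left(6925 - 16098\right) = -18 + 6 \left(-9173\right) = -18 - 55038 = -55056$)
$G{\left(u \right)} = -14$ ($G{\left(u \right)} = -21 + 7 \frac{u + u}{u + u} = -21 + 7 \frac{2 u}{2 u} = -21 + 7 \cdot 2 u \frac{1}{2 u} = -21 + 7 \cdot 1 = -21 + 7 = -14$)
$W + \left(x + G{\left(-1 \right)}\right) \left(-105\right) = -55056 + \left(30 - 14\right) \left(-105\right) = -55056 + 16 \left(-105\right) = -55056 - 1680 = -56736$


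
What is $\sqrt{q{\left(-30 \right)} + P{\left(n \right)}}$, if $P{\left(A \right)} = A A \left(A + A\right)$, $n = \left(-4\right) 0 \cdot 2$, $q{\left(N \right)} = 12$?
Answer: $2 \sqrt{3} \approx 3.4641$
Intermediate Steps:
$n = 0$ ($n = 0 \cdot 2 = 0$)
$P{\left(A \right)} = 2 A^{3}$ ($P{\left(A \right)} = A^{2} \cdot 2 A = 2 A^{3}$)
$\sqrt{q{\left(-30 \right)} + P{\left(n \right)}} = \sqrt{12 + 2 \cdot 0^{3}} = \sqrt{12 + 2 \cdot 0} = \sqrt{12 + 0} = \sqrt{12} = 2 \sqrt{3}$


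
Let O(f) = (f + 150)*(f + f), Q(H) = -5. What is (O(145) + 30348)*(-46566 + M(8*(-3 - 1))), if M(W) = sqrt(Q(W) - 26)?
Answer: -5396906268 + 115898*I*sqrt(31) ≈ -5.3969e+9 + 6.4529e+5*I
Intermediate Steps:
O(f) = 2*f*(150 + f) (O(f) = (150 + f)*(2*f) = 2*f*(150 + f))
M(W) = I*sqrt(31) (M(W) = sqrt(-5 - 26) = sqrt(-31) = I*sqrt(31))
(O(145) + 30348)*(-46566 + M(8*(-3 - 1))) = (2*145*(150 + 145) + 30348)*(-46566 + I*sqrt(31)) = (2*145*295 + 30348)*(-46566 + I*sqrt(31)) = (85550 + 30348)*(-46566 + I*sqrt(31)) = 115898*(-46566 + I*sqrt(31)) = -5396906268 + 115898*I*sqrt(31)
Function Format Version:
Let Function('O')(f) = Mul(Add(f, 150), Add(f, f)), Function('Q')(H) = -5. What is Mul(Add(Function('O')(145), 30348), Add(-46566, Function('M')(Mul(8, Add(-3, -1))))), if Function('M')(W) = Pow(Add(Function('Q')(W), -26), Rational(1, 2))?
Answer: Add(-5396906268, Mul(115898, I, Pow(31, Rational(1, 2)))) ≈ Add(-5.3969e+9, Mul(6.4529e+5, I))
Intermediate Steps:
Function('O')(f) = Mul(2, f, Add(150, f)) (Function('O')(f) = Mul(Add(150, f), Mul(2, f)) = Mul(2, f, Add(150, f)))
Function('M')(W) = Mul(I, Pow(31, Rational(1, 2))) (Function('M')(W) = Pow(Add(-5, -26), Rational(1, 2)) = Pow(-31, Rational(1, 2)) = Mul(I, Pow(31, Rational(1, 2))))
Mul(Add(Function('O')(145), 30348), Add(-46566, Function('M')(Mul(8, Add(-3, -1))))) = Mul(Add(Mul(2, 145, Add(150, 145)), 30348), Add(-46566, Mul(I, Pow(31, Rational(1, 2))))) = Mul(Add(Mul(2, 145, 295), 30348), Add(-46566, Mul(I, Pow(31, Rational(1, 2))))) = Mul(Add(85550, 30348), Add(-46566, Mul(I, Pow(31, Rational(1, 2))))) = Mul(115898, Add(-46566, Mul(I, Pow(31, Rational(1, 2))))) = Add(-5396906268, Mul(115898, I, Pow(31, Rational(1, 2))))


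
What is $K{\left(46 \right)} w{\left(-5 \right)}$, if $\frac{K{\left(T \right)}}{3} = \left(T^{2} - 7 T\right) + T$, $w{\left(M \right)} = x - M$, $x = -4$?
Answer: $5520$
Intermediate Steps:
$w{\left(M \right)} = -4 - M$
$K{\left(T \right)} = - 18 T + 3 T^{2}$ ($K{\left(T \right)} = 3 \left(\left(T^{2} - 7 T\right) + T\right) = 3 \left(T^{2} - 6 T\right) = - 18 T + 3 T^{2}$)
$K{\left(46 \right)} w{\left(-5 \right)} = 3 \cdot 46 \left(-6 + 46\right) \left(-4 - -5\right) = 3 \cdot 46 \cdot 40 \left(-4 + 5\right) = 5520 \cdot 1 = 5520$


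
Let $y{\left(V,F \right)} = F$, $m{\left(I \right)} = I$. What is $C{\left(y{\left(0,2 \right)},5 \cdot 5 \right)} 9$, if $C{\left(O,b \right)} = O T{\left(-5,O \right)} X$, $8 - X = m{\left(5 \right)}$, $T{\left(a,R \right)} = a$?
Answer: $-270$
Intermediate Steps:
$X = 3$ ($X = 8 - 5 = 3$)
$C{\left(O,b \right)} = - 15 O$ ($C{\left(O,b \right)} = O \left(-5\right) 3 = - 5 O 3 = - 15 O$)
$C{\left(y{\left(0,2 \right)},5 \cdot 5 \right)} 9 = \left(-15\right) 2 \cdot 9 = \left(-30\right) 9 = -270$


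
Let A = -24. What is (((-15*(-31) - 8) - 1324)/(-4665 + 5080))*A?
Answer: 20808/415 ≈ 50.140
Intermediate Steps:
(((-15*(-31) - 8) - 1324)/(-4665 + 5080))*A = (((-15*(-31) - 8) - 1324)/(-4665 + 5080))*(-24) = (((465 - 8) - 1324)/415)*(-24) = ((457 - 1324)*(1/415))*(-24) = -867*1/415*(-24) = -867/415*(-24) = 20808/415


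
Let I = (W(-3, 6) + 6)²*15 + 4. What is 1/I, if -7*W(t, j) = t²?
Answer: 49/16531 ≈ 0.0029641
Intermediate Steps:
W(t, j) = -t²/7
I = 16531/49 (I = (-⅐*(-3)² + 6)²*15 + 4 = (-⅐*9 + 6)²*15 + 4 = (-9/7 + 6)²*15 + 4 = (33/7)²*15 + 4 = (1089/49)*15 + 4 = 16335/49 + 4 = 16531/49 ≈ 337.37)
1/I = 1/(16531/49) = 49/16531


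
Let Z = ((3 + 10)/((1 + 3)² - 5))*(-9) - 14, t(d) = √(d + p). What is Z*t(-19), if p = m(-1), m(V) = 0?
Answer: -271*I*√19/11 ≈ -107.39*I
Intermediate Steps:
p = 0
t(d) = √d (t(d) = √(d + 0) = √d)
Z = -271/11 (Z = (13/(4² - 5))*(-9) - 14 = (13/(16 - 5))*(-9) - 14 = (13/11)*(-9) - 14 = -117/11 - 14 = -271/11 ≈ -24.636)
Z*t(-19) = -271*I*√19/11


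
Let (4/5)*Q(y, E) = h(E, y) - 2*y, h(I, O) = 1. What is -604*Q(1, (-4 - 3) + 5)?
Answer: 755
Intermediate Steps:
Q(y, E) = 5/4 - 5*y/2 (Q(y, E) = 5*(1 - 2*y)/4 = 5/4 - 5*y/2)
-604*Q(1, (-4 - 3) + 5) = -604*(5/4 - 5/2*1) = -604*(5/4 - 5/2) = -604*(-5/4) = 755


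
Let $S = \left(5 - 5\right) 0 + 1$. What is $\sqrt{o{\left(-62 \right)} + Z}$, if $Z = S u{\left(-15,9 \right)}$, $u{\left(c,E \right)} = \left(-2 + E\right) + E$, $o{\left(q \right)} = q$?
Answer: $i \sqrt{46} \approx 6.7823 i$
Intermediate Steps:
$u{\left(c,E \right)} = -2 + 2 E$
$S = 1$ ($S = 0 \cdot 0 + 1 = 0 + 1 = 1$)
$Z = 16$ ($Z = 1 \left(-2 + 2 \cdot 9\right) = 1 \left(-2 + 18\right) = 1 \cdot 16 = 16$)
$\sqrt{o{\left(-62 \right)} + Z} = \sqrt{-62 + 16} = \sqrt{-46} = i \sqrt{46}$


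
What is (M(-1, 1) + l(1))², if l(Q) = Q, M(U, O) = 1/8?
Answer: 81/64 ≈ 1.2656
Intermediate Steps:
M(U, O) = ⅛
(M(-1, 1) + l(1))² = (⅛ + 1)² = (9/8)² = 81/64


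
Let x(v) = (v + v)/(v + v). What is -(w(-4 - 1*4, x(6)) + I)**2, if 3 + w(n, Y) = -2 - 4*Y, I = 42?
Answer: -1089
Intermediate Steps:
x(v) = 1 (x(v) = (2*v)/((2*v)) = (2*v)*(1/(2*v)) = 1)
w(n, Y) = -5 - 4*Y (w(n, Y) = -3 + (-2 - 4*Y) = -5 - 4*Y)
-(w(-4 - 1*4, x(6)) + I)**2 = -((-5 - 4*1) + 42)**2 = -((-5 - 4) + 42)**2 = -(-9 + 42)**2 = -1*33**2 = -1*1089 = -1089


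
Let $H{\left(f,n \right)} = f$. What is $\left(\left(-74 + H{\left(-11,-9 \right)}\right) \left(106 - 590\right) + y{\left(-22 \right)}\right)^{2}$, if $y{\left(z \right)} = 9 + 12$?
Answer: $1694227921$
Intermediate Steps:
$y{\left(z \right)} = 21$
$\left(\left(-74 + H{\left(-11,-9 \right)}\right) \left(106 - 590\right) + y{\left(-22 \right)}\right)^{2} = \left(\left(-74 - 11\right) \left(106 - 590\right) + 21\right)^{2} = \left(\left(-85\right) \left(-484\right) + 21\right)^{2} = \left(41140 + 21\right)^{2} = 41161^{2} = 1694227921$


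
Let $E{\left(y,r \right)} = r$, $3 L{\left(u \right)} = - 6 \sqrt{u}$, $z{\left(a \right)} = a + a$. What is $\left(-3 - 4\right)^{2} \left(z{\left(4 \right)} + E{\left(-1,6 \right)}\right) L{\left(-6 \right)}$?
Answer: $- 1372 i \sqrt{6} \approx - 3360.7 i$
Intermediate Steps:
$z{\left(a \right)} = 2 a$
$L{\left(u \right)} = - 2 \sqrt{u}$ ($L{\left(u \right)} = \frac{\left(-6\right) \sqrt{u}}{3} = - 2 \sqrt{u}$)
$\left(-3 - 4\right)^{2} \left(z{\left(4 \right)} + E{\left(-1,6 \right)}\right) L{\left(-6 \right)} = \left(-3 - 4\right)^{2} \left(2 \cdot 4 + 6\right) \left(- 2 \sqrt{-6}\right) = \left(-7\right)^{2} \left(8 + 6\right) \left(- 2 i \sqrt{6}\right) = 49 \cdot 14 \left(- 2 i \sqrt{6}\right) = 49 \left(- 28 i \sqrt{6}\right) = - 1372 i \sqrt{6}$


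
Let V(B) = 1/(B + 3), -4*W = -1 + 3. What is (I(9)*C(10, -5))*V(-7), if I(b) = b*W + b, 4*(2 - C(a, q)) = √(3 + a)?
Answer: -9/4 + 9*√13/32 ≈ -1.2359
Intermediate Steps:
W = -½ (W = -(-1 + 3)/4 = -¼*2 = -½ ≈ -0.50000)
C(a, q) = 2 - √(3 + a)/4
I(b) = b/2 (I(b) = b*(-½) + b = -b/2 + b = b/2)
V(B) = 1/(3 + B)
(I(9)*C(10, -5))*V(-7) = (((½)*9)*(2 - √(3 + 10)/4))/(3 - 7) = (9*(2 - √13/4)/2)/(-4) = (9 - 9*√13/8)*(-¼) = -9/4 + 9*√13/32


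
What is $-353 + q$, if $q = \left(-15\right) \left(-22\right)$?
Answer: $-23$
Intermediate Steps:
$q = 330$
$-353 + q = -353 + 330 = -23$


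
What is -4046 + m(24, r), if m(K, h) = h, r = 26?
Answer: -4020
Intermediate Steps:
-4046 + m(24, r) = -4046 + 26 = -4020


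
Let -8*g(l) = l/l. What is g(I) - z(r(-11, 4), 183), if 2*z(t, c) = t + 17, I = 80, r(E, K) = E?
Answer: -25/8 ≈ -3.1250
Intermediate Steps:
z(t, c) = 17/2 + t/2 (z(t, c) = (t + 17)/2 = (17 + t)/2 = 17/2 + t/2)
g(l) = -⅛ (g(l) = -l/(8*l) = -⅛*1 = -⅛)
g(I) - z(r(-11, 4), 183) = -⅛ - (17/2 + (½)*(-11)) = -⅛ - (17/2 - 11/2) = -⅛ - 1*3 = -⅛ - 3 = -25/8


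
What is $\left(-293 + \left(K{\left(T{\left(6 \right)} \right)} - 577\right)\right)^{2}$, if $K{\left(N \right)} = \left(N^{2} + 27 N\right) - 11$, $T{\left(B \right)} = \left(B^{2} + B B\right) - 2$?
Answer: $34916281$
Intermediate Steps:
$T{\left(B \right)} = -2 + 2 B^{2}$ ($T{\left(B \right)} = \left(B^{2} + B^{2}\right) - 2 = 2 B^{2} - 2 = -2 + 2 B^{2}$)
$K{\left(N \right)} = -11 + N^{2} + 27 N$
$\left(-293 + \left(K{\left(T{\left(6 \right)} \right)} - 577\right)\right)^{2} = \left(-293 - \left(588 - \left(-2 + 2 \cdot 6^{2}\right)^{2} - 27 \left(-2 + 2 \cdot 6^{2}\right)\right)\right)^{2} = \left(-293 - \left(588 - \left(-2 + 2 \cdot 36\right)^{2} - 27 \left(-2 + 2 \cdot 36\right)\right)\right)^{2} = \left(-293 - \left(588 - \left(-2 + 72\right)^{2} - 27 \left(-2 + 72\right)\right)\right)^{2} = \left(-293 + \left(\left(-11 + 70^{2} + 27 \cdot 70\right) - 577\right)\right)^{2} = \left(-293 + \left(\left(-11 + 4900 + 1890\right) - 577\right)\right)^{2} = \left(-293 + \left(6779 - 577\right)\right)^{2} = \left(-293 + 6202\right)^{2} = 5909^{2} = 34916281$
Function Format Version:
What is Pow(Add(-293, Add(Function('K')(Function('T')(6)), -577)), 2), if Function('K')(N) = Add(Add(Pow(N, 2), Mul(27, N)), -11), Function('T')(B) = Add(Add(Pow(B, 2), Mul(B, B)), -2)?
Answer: 34916281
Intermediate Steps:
Function('T')(B) = Add(-2, Mul(2, Pow(B, 2))) (Function('T')(B) = Add(Add(Pow(B, 2), Pow(B, 2)), -2) = Add(Mul(2, Pow(B, 2)), -2) = Add(-2, Mul(2, Pow(B, 2))))
Function('K')(N) = Add(-11, Pow(N, 2), Mul(27, N))
Pow(Add(-293, Add(Function('K')(Function('T')(6)), -577)), 2) = Pow(Add(-293, Add(Add(-11, Pow(Add(-2, Mul(2, Pow(6, 2))), 2), Mul(27, Add(-2, Mul(2, Pow(6, 2))))), -577)), 2) = Pow(Add(-293, Add(Add(-11, Pow(Add(-2, Mul(2, 36)), 2), Mul(27, Add(-2, Mul(2, 36)))), -577)), 2) = Pow(Add(-293, Add(Add(-11, Pow(Add(-2, 72), 2), Mul(27, Add(-2, 72))), -577)), 2) = Pow(Add(-293, Add(Add(-11, Pow(70, 2), Mul(27, 70)), -577)), 2) = Pow(Add(-293, Add(Add(-11, 4900, 1890), -577)), 2) = Pow(Add(-293, Add(6779, -577)), 2) = Pow(Add(-293, 6202), 2) = Pow(5909, 2) = 34916281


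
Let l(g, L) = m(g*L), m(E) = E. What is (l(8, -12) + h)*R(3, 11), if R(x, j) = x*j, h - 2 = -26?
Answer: -3960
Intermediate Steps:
h = -24 (h = 2 - 26 = -24)
l(g, L) = L*g (l(g, L) = g*L = L*g)
R(x, j) = j*x
(l(8, -12) + h)*R(3, 11) = (-12*8 - 24)*(11*3) = (-96 - 24)*33 = -120*33 = -3960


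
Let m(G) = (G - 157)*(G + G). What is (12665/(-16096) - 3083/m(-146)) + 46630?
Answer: 16601266237993/356027424 ≈ 46629.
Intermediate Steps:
m(G) = 2*G*(-157 + G) (m(G) = (-157 + G)*(2*G) = 2*G*(-157 + G))
(12665/(-16096) - 3083/m(-146)) + 46630 = (12665/(-16096) - 3083*(-1/(292*(-157 - 146)))) + 46630 = (12665*(-1/16096) - 3083/(2*(-146)*(-303))) + 46630 = (-12665/16096 - 3083/88476) + 46630 = -292543127/356027424 + 46630 = 16601266237993/356027424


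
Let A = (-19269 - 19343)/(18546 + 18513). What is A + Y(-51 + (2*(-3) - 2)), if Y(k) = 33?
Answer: 1184335/37059 ≈ 31.958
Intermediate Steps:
A = -38612/37059 ≈ -1.0419
A + Y(-51 + (2*(-3) - 2)) = -38612/37059 + 33 = 1184335/37059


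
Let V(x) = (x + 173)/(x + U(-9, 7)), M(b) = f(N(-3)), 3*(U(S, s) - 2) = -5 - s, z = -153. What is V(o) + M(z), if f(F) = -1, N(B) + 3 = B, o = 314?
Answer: 175/312 ≈ 0.56090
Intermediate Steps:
N(B) = -3 + B
U(S, s) = ⅓ - s/3 (U(S, s) = 2 + (-5 - s)/3 = 2 + (-5/3 - s/3) = ⅓ - s/3)
M(b) = -1
V(x) = (173 + x)/(-2 + x) (V(x) = (x + 173)/(x + (⅓ - ⅓*7)) = (173 + x)/(x + (⅓ - 7/3)) = (173 + x)/(x - 2) = (173 + x)/(-2 + x))
V(o) + M(z) = (173 + 314)/(-2 + 314) - 1 = 487/312 - 1 = 175/312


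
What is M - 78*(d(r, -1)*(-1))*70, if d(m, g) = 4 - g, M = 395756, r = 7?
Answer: 423056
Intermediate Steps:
M - 78*(d(r, -1)*(-1))*70 = 395756 - 78*((4 - 1*(-1))*(-1))*70 = 395756 - 78*((4 + 1)*(-1))*70 = 395756 - 78*(5*(-1))*70 = 395756 - 78*(-5)*70 = 395756 - (-390)*70 = 395756 - 1*(-27300) = 395756 + 27300 = 423056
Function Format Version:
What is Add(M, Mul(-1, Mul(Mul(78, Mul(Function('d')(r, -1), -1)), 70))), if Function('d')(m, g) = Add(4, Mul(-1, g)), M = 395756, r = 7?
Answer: 423056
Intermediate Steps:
Add(M, Mul(-1, Mul(Mul(78, Mul(Function('d')(r, -1), -1)), 70))) = Add(395756, Mul(-1, Mul(Mul(78, Mul(Add(4, Mul(-1, -1)), -1)), 70))) = Add(395756, Mul(-1, Mul(Mul(78, Mul(Add(4, 1), -1)), 70))) = Add(395756, Mul(-1, Mul(Mul(78, Mul(5, -1)), 70))) = Add(395756, Mul(-1, Mul(Mul(78, -5), 70))) = Add(395756, Mul(-1, Mul(-390, 70))) = Add(395756, Mul(-1, -27300)) = Add(395756, 27300) = 423056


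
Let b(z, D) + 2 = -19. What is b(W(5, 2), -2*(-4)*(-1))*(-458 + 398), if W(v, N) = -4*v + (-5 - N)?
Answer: 1260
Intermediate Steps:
W(v, N) = -5 - N - 4*v
b(z, D) = -21 (b(z, D) = -2 - 19 = -21)
b(W(5, 2), -2*(-4)*(-1))*(-458 + 398) = -21*(-458 + 398) = -21*(-60) = 1260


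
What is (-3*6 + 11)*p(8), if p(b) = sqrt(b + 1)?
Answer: -21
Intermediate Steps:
p(b) = sqrt(1 + b)
(-3*6 + 11)*p(8) = (-3*6 + 11)*sqrt(1 + 8) = (-18 + 11)*sqrt(9) = -7*3 = -21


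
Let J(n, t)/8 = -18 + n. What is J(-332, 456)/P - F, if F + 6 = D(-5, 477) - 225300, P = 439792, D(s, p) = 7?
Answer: 6192793438/27487 ≈ 2.2530e+5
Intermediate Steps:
J(n, t) = -144 + 8*n (J(n, t) = 8*(-18 + n) = -144 + 8*n)
F = -225299 (F = -6 + (7 - 225300) = -6 - 225293 = -225299)
J(-332, 456)/P - F = (-144 + 8*(-332))/439792 - 1*(-225299) = (-144 - 2656)*(1/439792) + 225299 = -2800*1/439792 + 225299 = -175/27487 + 225299 = 6192793438/27487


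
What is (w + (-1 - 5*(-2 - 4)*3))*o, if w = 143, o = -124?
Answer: -28768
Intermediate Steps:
(w + (-1 - 5*(-2 - 4)*3))*o = (143 + (-1 - 5*(-2 - 4)*3))*(-124) = (143 + (-1 - (-30)*3))*(-124) = (143 + (-1 - 5*(-18)))*(-124) = (143 + (-1 + 90))*(-124) = (143 + 89)*(-124) = 232*(-124) = -28768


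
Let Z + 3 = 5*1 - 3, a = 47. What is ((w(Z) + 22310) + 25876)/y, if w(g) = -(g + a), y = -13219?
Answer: -48140/13219 ≈ -3.6417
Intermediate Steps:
Z = -1 (Z = -3 + (5*1 - 3) = -3 + (5 - 3) = -3 + 2 = -1)
w(g) = -47 - g (w(g) = -(g + 47) = -(47 + g) = -47 - g)
((w(Z) + 22310) + 25876)/y = (((-47 - 1*(-1)) + 22310) + 25876)/(-13219) = (((-47 + 1) + 22310) + 25876)*(-1/13219) = ((-46 + 22310) + 25876)*(-1/13219) = (22264 + 25876)*(-1/13219) = 48140*(-1/13219) = -48140/13219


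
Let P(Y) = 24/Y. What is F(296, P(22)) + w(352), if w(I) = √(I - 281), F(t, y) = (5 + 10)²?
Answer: 225 + √71 ≈ 233.43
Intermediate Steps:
F(t, y) = 225 (F(t, y) = 15² = 225)
w(I) = √(-281 + I)
F(296, P(22)) + w(352) = 225 + √(-281 + 352) = 225 + √71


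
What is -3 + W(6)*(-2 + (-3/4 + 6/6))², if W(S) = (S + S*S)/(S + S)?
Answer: 247/32 ≈ 7.7188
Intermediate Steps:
W(S) = (S + S²)/(2*S) (W(S) = (S + S²)/((2*S)) = (S + S²)*(1/(2*S)) = (S + S²)/(2*S))
-3 + W(6)*(-2 + (-3/4 + 6/6))² = -3 + (½ + (½)*6)*(-2 + (-3/4 + 6/6))² = -3 + (½ + 3)*(-2 + (-3*¼ + 6*(⅙)))² = -3 + 7*(-2 + (-¾ + 1))²/2 = -3 + 7*(-2 + ¼)²/2 = -3 + 7*(-7/4)²/2 = -3 + (7/2)*(49/16) = -3 + 343/32 = 247/32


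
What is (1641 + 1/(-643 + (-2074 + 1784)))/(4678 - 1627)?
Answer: 1531052/2846583 ≈ 0.53786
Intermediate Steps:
(1641 + 1/(-643 + (-2074 + 1784)))/(4678 - 1627) = (1641 + 1/(-643 - 290))/3051 = (1641 + 1/(-933))*(1/3051) = (1641 - 1/933)*(1/3051) = (1531052/933)*(1/3051) = 1531052/2846583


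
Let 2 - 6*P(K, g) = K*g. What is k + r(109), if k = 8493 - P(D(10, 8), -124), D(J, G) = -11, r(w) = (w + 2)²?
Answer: 21041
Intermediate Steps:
r(w) = (2 + w)²
P(K, g) = ⅓ - K*g/6
k = 8720 (k = 8493 - (⅓ - ⅙*(-11)*(-124)) = 8493 - (⅓ - 682/3) = 8493 - 1*(-227) = 8493 + 227 = 8720)
k + r(109) = 8720 + (2 + 109)² = 8720 + 111² = 8720 + 12321 = 21041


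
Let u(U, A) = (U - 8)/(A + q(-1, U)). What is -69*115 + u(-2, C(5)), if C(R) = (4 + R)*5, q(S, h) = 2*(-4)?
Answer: -293605/37 ≈ -7935.3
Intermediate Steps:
q(S, h) = -8
C(R) = 20 + 5*R
u(U, A) = (-8 + U)/(-8 + A) (u(U, A) = (U - 8)/(A - 8) = (-8 + U)/(-8 + A))
-69*115 + u(-2, C(5)) = -69*115 + (-8 - 2)/(-8 + (20 + 5*5)) = -7935 - 10/(-8 + (20 + 25)) = -7935 - 10/(-8 + 45) = -7935 - 10/37 = -293605/37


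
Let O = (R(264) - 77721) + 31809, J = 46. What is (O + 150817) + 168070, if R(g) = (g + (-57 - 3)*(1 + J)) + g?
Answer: 270683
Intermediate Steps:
R(g) = -2820 + 2*g (R(g) = (g + (-57 - 3)*(1 + 46)) + g = (g - 60*47) + g = (g - 2820) + g = (-2820 + g) + g = -2820 + 2*g)
O = -48204 (O = ((-2820 + 2*264) - 77721) + 31809 = ((-2820 + 528) - 77721) + 31809 = (-2292 - 77721) + 31809 = -80013 + 31809 = -48204)
(O + 150817) + 168070 = (-48204 + 150817) + 168070 = 102613 + 168070 = 270683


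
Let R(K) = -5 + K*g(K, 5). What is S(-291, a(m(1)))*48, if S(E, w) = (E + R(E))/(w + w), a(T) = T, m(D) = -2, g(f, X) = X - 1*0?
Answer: 21012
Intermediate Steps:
g(f, X) = X (g(f, X) = X + 0 = X)
R(K) = -5 + 5*K (R(K) = -5 + K*5 = -5 + 5*K)
S(E, w) = (-5 + 6*E)/(2*w) (S(E, w) = (E + (-5 + 5*E))/(w + w) = (-5 + 6*E)/((2*w)) = (-5 + 6*E)*(1/(2*w)) = (-5 + 6*E)/(2*w))
S(-291, a(m(1)))*48 = ((½)*(-5 + 6*(-291))/(-2))*48 = ((½)*(-½)*(-5 - 1746))*48 = ((½)*(-½)*(-1751))*48 = (1751/4)*48 = 21012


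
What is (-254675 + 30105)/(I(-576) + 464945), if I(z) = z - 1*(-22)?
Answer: -224570/464391 ≈ -0.48358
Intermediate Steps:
I(z) = 22 + z (I(z) = z + 22 = 22 + z)
(-254675 + 30105)/(I(-576) + 464945) = (-254675 + 30105)/((22 - 576) + 464945) = -224570/(-554 + 464945) = -224570/464391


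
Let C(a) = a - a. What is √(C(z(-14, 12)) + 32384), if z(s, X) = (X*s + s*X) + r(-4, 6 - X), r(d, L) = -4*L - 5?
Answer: 8*√506 ≈ 179.96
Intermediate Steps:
r(d, L) = -5 - 4*L
z(s, X) = -29 + 4*X + 2*X*s (z(s, X) = (X*s + s*X) + (-5 - 4*(6 - X)) = (X*s + X*s) + (-5 + (-24 + 4*X)) = 2*X*s + (-29 + 4*X) = -29 + 4*X + 2*X*s)
C(a) = 0
√(C(z(-14, 12)) + 32384) = √(0 + 32384) = √32384 = 8*√506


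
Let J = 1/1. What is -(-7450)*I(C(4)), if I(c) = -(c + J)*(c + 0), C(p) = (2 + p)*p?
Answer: -4470000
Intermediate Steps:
J = 1 (J = 1*1 = 1)
C(p) = p*(2 + p)
I(c) = -c*(1 + c) (I(c) = -(c + 1)*(c + 0) = -(1 + c)*c = -c*(1 + c))
-(-7450)*I(C(4)) = -(-7450)*(-4*(2 + 4)*(1 + 4*(2 + 4))) = -(-7450)*(-4*6*(1 + 4*6)) = -(-7450)*(-1*24*(1 + 24)) = -(-7450)*(-1*24*25) = -(-7450)*(-600) = -1*4470000 = -4470000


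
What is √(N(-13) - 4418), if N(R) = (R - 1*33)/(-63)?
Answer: 4*I*√121751/21 ≈ 66.463*I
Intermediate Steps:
N(R) = 11/21 - R/63 (N(R) = (R - 33)*(-1/63) = (-33 + R)*(-1/63) = 11/21 - R/63)
√(N(-13) - 4418) = √((11/21 - 1/63*(-13)) - 4418) = √((11/21 + 13/63) - 4418) = √(46/63 - 4418) = √(-278288/63) = 4*I*√121751/21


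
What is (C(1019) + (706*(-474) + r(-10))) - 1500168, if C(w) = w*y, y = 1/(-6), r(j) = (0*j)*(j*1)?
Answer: -11009891/6 ≈ -1.8350e+6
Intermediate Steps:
r(j) = 0 (r(j) = 0*j = 0)
y = -1/6 (y = 1*(-1/6) = -1/6 ≈ -0.16667)
C(w) = -w/6 (C(w) = w*(-1/6) = -w/6)
(C(1019) + (706*(-474) + r(-10))) - 1500168 = (-1/6*1019 + (706*(-474) + 0)) - 1500168 = (-1019/6 + (-334644 + 0)) - 1500168 = (-1019/6 - 334644) - 1500168 = -2008883/6 - 1500168 = -11009891/6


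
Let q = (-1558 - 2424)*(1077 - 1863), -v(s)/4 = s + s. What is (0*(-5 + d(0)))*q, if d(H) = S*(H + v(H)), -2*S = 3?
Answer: 0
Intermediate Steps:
v(s) = -8*s (v(s) = -4*(s + s) = -8*s)
q = 3129852 (q = -3982*(-786) = 3129852)
S = -3/2 (S = -1/2*3 = -3/2 ≈ -1.5000)
d(H) = 21*H/2 (d(H) = -3*(H - 8*H)/2 = -(-21)*H/2 = 21*H/2)
(0*(-5 + d(0)))*q = (0*(-5 + (21/2)*0))*3129852 = (0*(-5 + 0))*3129852 = (0*(-5))*3129852 = 0*3129852 = 0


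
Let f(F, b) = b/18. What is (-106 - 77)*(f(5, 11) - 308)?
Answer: 337513/6 ≈ 56252.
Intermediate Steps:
f(F, b) = b/18 (f(F, b) = b*(1/18) = b/18)
(-106 - 77)*(f(5, 11) - 308) = (-106 - 77)*((1/18)*11 - 308) = -183*(11/18 - 308) = -183*(-5533/18) = 337513/6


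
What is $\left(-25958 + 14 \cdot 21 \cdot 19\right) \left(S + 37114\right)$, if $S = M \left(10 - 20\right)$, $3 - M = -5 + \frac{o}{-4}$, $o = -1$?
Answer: $-754507578$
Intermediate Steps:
$M = \frac{31}{4}$ ($M = 3 - \left(-5 + \frac{1}{-4} \left(-1\right)\right) = 3 - \left(-5 - - \frac{1}{4}\right) = 3 - \left(-5 + \frac{1}{4}\right) = 3 - - \frac{19}{4} = 3 + \frac{19}{4} = \frac{31}{4} \approx 7.75$)
$S = - \frac{155}{2}$ ($S = \frac{31 \left(10 - 20\right)}{4} = \frac{31}{4} \left(-10\right) = - \frac{155}{2} \approx -77.5$)
$\left(-25958 + 14 \cdot 21 \cdot 19\right) \left(S + 37114\right) = \left(-25958 + 14 \cdot 21 \cdot 19\right) \left(- \frac{155}{2} + 37114\right) = \left(-25958 + 294 \cdot 19\right) \frac{74073}{2} = \left(-25958 + 5586\right) \frac{74073}{2} = \left(-20372\right) \frac{74073}{2} = -754507578$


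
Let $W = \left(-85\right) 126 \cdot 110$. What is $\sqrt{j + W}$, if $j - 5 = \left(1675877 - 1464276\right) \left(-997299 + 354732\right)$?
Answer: $i \sqrt{135968997862} \approx 3.6874 \cdot 10^{5} i$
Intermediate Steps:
$j = -135967819762$ ($j = 5 + \left(1675877 - 1464276\right) \left(-997299 + 354732\right) = 5 + 211601 \left(-642567\right) = 5 - 135967819767 = -135967819762$)
$W = -1178100$ ($W = \left(-10710\right) 110 = -1178100$)
$\sqrt{j + W} = \sqrt{-135967819762 - 1178100} = \sqrt{-135968997862} = i \sqrt{135968997862}$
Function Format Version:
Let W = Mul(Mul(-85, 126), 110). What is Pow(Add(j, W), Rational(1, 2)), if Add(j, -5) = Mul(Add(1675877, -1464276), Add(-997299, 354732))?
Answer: Mul(I, Pow(135968997862, Rational(1, 2))) ≈ Mul(3.6874e+5, I)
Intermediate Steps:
j = -135967819762 (j = Add(5, Mul(Add(1675877, -1464276), Add(-997299, 354732))) = Add(5, Mul(211601, -642567)) = Add(5, -135967819767) = -135967819762)
W = -1178100 (W = Mul(-10710, 110) = -1178100)
Pow(Add(j, W), Rational(1, 2)) = Pow(Add(-135967819762, -1178100), Rational(1, 2)) = Pow(-135968997862, Rational(1, 2)) = Mul(I, Pow(135968997862, Rational(1, 2)))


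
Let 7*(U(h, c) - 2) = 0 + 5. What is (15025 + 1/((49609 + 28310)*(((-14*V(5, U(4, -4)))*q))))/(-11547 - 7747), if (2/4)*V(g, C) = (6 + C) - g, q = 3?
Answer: -365268688199/469051186032 ≈ -0.77874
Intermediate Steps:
U(h, c) = 19/7 (U(h, c) = 2 + (0 + 5)/7 = 2 + (⅐)*5 = 2 + 5/7 = 19/7)
V(g, C) = 12 - 2*g + 2*C (V(g, C) = 2*((6 + C) - g) = 2*(6 + C - g) = 12 - 2*g + 2*C)
(15025 + 1/((49609 + 28310)*(((-14*V(5, U(4, -4)))*q))))/(-11547 - 7747) = (15025 + 1/((49609 + 28310)*((-14*(12 - 2*5 + 2*(19/7))*3))))/(-11547 - 7747) = (15025 + 1/(77919*((-14*(12 - 10 + 38/7)*3))))/(-19294) = (15025 + 1/(77919*((-14*52/7*3))))*(-1/19294) = (15025 + 1/(77919*((-104*3))))*(-1/19294) = (15025 + (1/77919)/(-312))*(-1/19294) = (15025 + (1/77919)*(-1/312))*(-1/19294) = (15025 - 1/24310728)*(-1/19294) = (365268688199/24310728)*(-1/19294) = -365268688199/469051186032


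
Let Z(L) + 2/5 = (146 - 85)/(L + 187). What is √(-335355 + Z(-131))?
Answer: I*√6572944490/140 ≈ 579.1*I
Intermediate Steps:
Z(L) = -⅖ + 61/(187 + L) (Z(L) = -⅖ + (146 - 85)/(L + 187) = -⅖ + 61/(187 + L))
√(-335355 + Z(-131)) = √(-335355 + (-69 - 2*(-131))/(5*(187 - 131))) = √(-335355 + (⅕)*(-69 + 262)/56) = √(-335355 + (⅕)*(1/56)*193) = √(-335355 + 193/280) = √(-93899207/280) = I*√6572944490/140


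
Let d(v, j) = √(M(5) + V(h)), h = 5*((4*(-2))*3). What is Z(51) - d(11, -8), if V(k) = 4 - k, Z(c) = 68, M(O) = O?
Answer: 68 - √129 ≈ 56.642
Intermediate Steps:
h = -120 (h = 5*(-8*3) = 5*(-24) = -120)
d(v, j) = √129 (d(v, j) = √(5 + (4 - 1*(-120))) = √(5 + (4 + 120)) = √(5 + 124) = √129)
Z(51) - d(11, -8) = 68 - √129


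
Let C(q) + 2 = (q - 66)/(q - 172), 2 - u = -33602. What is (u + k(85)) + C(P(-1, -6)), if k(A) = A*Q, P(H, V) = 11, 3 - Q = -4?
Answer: 5505772/161 ≈ 34197.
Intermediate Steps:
Q = 7 (Q = 3 - 1*(-4) = 3 + 4 = 7)
u = 33604 (u = 2 - 1*(-33602) = 2 + 33602 = 33604)
k(A) = 7*A (k(A) = A*7 = 7*A)
C(q) = -2 + (-66 + q)/(-172 + q) (C(q) = -2 + (q - 66)/(q - 172) = -2 + (-66 + q)/(-172 + q))
(u + k(85)) + C(P(-1, -6)) = (33604 + 7*85) + (278 - 1*11)/(-172 + 11) = (33604 + 595) + (278 - 11)/(-161) = 34199 - 1/161*267 = 34199 - 267/161 = 5505772/161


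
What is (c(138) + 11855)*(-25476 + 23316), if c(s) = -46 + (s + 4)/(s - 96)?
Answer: -178603200/7 ≈ -2.5515e+7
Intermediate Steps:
c(s) = -46 + (4 + s)/(-96 + s)
(c(138) + 11855)*(-25476 + 23316) = (5*(884 - 9*138)/(-96 + 138) + 11855)*(-25476 + 23316) = (5*(884 - 1242)/42 + 11855)*(-2160) = (5*(1/42)*(-358) + 11855)*(-2160) = (-895/21 + 11855)*(-2160) = (248060/21)*(-2160) = -178603200/7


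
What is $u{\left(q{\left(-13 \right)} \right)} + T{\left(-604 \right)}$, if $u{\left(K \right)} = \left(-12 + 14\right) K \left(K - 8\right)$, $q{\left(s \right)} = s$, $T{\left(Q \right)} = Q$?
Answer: $-58$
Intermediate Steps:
$u{\left(K \right)} = 2 K \left(-8 + K\right)$
$u{\left(q{\left(-13 \right)} \right)} + T{\left(-604 \right)} = 2 \left(-13\right) \left(-8 - 13\right) - 604 = 2 \left(-13\right) \left(-21\right) - 604 = 546 - 604 = -58$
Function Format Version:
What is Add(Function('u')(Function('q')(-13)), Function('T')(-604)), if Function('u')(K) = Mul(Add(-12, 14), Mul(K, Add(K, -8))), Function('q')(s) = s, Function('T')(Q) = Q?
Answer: -58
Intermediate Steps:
Function('u')(K) = Mul(2, K, Add(-8, K)) (Function('u')(K) = Mul(2, Mul(K, Add(-8, K))) = Mul(2, K, Add(-8, K)))
Add(Function('u')(Function('q')(-13)), Function('T')(-604)) = Add(Mul(2, -13, Add(-8, -13)), -604) = Add(Mul(2, -13, -21), -604) = Add(546, -604) = -58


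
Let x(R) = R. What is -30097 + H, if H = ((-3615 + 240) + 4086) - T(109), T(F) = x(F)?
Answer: -29495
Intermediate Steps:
T(F) = F
H = 602 (H = ((-3615 + 240) + 4086) - 1*109 = (-3375 + 4086) - 109 = 711 - 109 = 602)
-30097 + H = -30097 + 602 = -29495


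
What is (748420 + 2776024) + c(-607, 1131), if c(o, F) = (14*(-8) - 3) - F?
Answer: 3523198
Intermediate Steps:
c(o, F) = -115 - F (c(o, F) = (-112 - 3) - F = -115 - F)
(748420 + 2776024) + c(-607, 1131) = (748420 + 2776024) + (-115 - 1*1131) = 3524444 + (-115 - 1131) = 3524444 - 1246 = 3523198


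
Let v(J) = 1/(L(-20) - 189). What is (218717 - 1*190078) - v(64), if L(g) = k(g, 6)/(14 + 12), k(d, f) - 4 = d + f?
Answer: 70509231/2462 ≈ 28639.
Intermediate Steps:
k(d, f) = 4 + d + f (k(d, f) = 4 + (d + f) = 4 + d + f)
L(g) = 5/13 + g/26 (L(g) = (4 + g + 6)/(14 + 12) = (10 + g)/26 = (10 + g)*(1/26) = 5/13 + g/26)
v(J) = -13/2462 (v(J) = 1/((5/13 + (1/26)*(-20)) - 189) = 1/((5/13 - 10/13) - 189) = 1/(-5/13 - 189) = 1/(-2462/13) = -13/2462)
(218717 - 1*190078) - v(64) = (218717 - 1*190078) - 1*(-13/2462) = (218717 - 190078) + 13/2462 = 28639 + 13/2462 = 70509231/2462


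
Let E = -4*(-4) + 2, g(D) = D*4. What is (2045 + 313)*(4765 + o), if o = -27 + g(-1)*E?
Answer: 11002428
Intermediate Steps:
g(D) = 4*D
E = 18 (E = 16 + 2 = 18)
o = -99 (o = -27 + (4*(-1))*18 = -27 - 4*18 = -27 - 72 = -99)
(2045 + 313)*(4765 + o) = (2045 + 313)*(4765 - 99) = 2358*4666 = 11002428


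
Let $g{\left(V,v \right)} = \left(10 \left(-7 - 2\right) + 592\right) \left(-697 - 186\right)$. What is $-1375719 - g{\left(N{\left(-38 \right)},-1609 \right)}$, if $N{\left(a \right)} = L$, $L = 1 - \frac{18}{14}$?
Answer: $-932453$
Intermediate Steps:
$L = - \frac{2}{7}$ ($L = 1 - 18 \cdot \frac{1}{14} = 1 - \frac{9}{7} = - \frac{2}{7} \approx -0.28571$)
$N{\left(a \right)} = - \frac{2}{7}$
$g{\left(V,v \right)} = -443266$ ($g{\left(V,v \right)} = \left(10 \left(-9\right) + 592\right) \left(-883\right) = \left(-90 + 592\right) \left(-883\right) = 502 \left(-883\right) = -443266$)
$-1375719 - g{\left(N{\left(-38 \right)},-1609 \right)} = -1375719 - -443266 = -1375719 + 443266 = -932453$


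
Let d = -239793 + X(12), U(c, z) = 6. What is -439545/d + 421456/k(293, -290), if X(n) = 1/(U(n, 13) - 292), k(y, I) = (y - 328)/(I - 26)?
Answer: 1304800256346022/342903995 ≈ 3.8051e+6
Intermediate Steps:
k(y, I) = (-328 + y)/(-26 + I)
X(n) = -1/286 (X(n) = 1/(6 - 292) = 1/(-286) = -1/286)
d = -68580799/286 (d = -239793 - 1/286 = -68580799/286 ≈ -2.3979e+5)
-439545/d + 421456/k(293, -290) = -439545/(-68580799/286) + 421456/(((-328 + 293)/(-26 - 290))) = -439545*(-286/68580799) + 421456/((-35/(-316))) = 125709870/68580799 + 421456/((-1/316*(-35))) = 125709870/68580799 + 421456/(35/316) = 125709870/68580799 + 421456*(316/35) = 125709870/68580799 + 19025728/5 = 1304800256346022/342903995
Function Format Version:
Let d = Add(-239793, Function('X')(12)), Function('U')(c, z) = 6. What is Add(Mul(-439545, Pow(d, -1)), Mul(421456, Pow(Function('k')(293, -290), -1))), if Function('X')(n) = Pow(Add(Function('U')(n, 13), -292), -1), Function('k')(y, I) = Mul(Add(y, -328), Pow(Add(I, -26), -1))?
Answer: Rational(1304800256346022, 342903995) ≈ 3.8051e+6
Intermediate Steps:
Function('k')(y, I) = Mul(Pow(Add(-26, I), -1), Add(-328, y)) (Function('k')(y, I) = Mul(Add(-328, y), Pow(Add(-26, I), -1)) = Mul(Pow(Add(-26, I), -1), Add(-328, y)))
Function('X')(n) = Rational(-1, 286) (Function('X')(n) = Pow(Add(6, -292), -1) = Pow(-286, -1) = Rational(-1, 286))
d = Rational(-68580799, 286) (d = Add(-239793, Rational(-1, 286)) = Rational(-68580799, 286) ≈ -2.3979e+5)
Add(Mul(-439545, Pow(d, -1)), Mul(421456, Pow(Function('k')(293, -290), -1))) = Add(Mul(-439545, Pow(Rational(-68580799, 286), -1)), Mul(421456, Pow(Mul(Pow(Add(-26, -290), -1), Add(-328, 293)), -1))) = Add(Mul(-439545, Rational(-286, 68580799)), Mul(421456, Pow(Mul(Pow(-316, -1), -35), -1))) = Add(Rational(125709870, 68580799), Mul(421456, Pow(Mul(Rational(-1, 316), -35), -1))) = Add(Rational(125709870, 68580799), Mul(421456, Pow(Rational(35, 316), -1))) = Add(Rational(125709870, 68580799), Mul(421456, Rational(316, 35))) = Add(Rational(125709870, 68580799), Rational(19025728, 5)) = Rational(1304800256346022, 342903995)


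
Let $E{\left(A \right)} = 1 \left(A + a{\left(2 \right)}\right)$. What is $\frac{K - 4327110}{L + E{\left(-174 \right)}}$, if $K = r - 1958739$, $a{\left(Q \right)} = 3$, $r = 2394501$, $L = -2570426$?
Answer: $\frac{3891348}{2570597} \approx 1.5138$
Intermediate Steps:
$E{\left(A \right)} = 3 + A$ ($E{\left(A \right)} = 1 \left(A + 3\right) = 1 \left(3 + A\right) = 3 + A$)
$K = 435762$ ($K = 2394501 - 1958739 = 435762$)
$\frac{K - 4327110}{L + E{\left(-174 \right)}} = \frac{435762 - 4327110}{-2570426 + \left(3 - 174\right)} = - \frac{3891348}{-2570426 - 171} = - \frac{3891348}{-2570597} = \left(-3891348\right) \left(- \frac{1}{2570597}\right) = \frac{3891348}{2570597}$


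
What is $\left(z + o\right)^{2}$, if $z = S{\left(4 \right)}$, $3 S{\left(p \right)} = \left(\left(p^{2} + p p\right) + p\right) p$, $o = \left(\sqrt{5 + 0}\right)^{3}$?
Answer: $2429 + 480 \sqrt{5} \approx 3502.3$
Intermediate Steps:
$o = 5 \sqrt{5}$ ($o = \left(\sqrt{5}\right)^{3} = 5 \sqrt{5} \approx 11.18$)
$S{\left(p \right)} = \frac{p \left(p + 2 p^{2}\right)}{3}$ ($S{\left(p \right)} = \frac{\left(\left(p^{2} + p p\right) + p\right) p}{3} = \frac{\left(\left(p^{2} + p^{2}\right) + p\right) p}{3} = \frac{\left(2 p^{2} + p\right) p}{3} = \frac{\left(p + 2 p^{2}\right) p}{3} = \frac{p \left(p + 2 p^{2}\right)}{3}$)
$z = 48$ ($z = \frac{4^{2} \left(1 + 2 \cdot 4\right)}{3} = \frac{1}{3} \cdot 16 \left(1 + 8\right) = \frac{1}{3} \cdot 16 \cdot 9 = 48$)
$\left(z + o\right)^{2} = \left(48 + 5 \sqrt{5}\right)^{2}$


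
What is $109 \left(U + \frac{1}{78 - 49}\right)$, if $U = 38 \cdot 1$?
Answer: $\frac{120227}{29} \approx 4145.8$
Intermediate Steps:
$U = 38$
$109 \left(U + \frac{1}{78 - 49}\right) = 109 \left(38 + \frac{1}{78 - 49}\right) = 109 \left(38 + \frac{1}{29}\right) = 109 \cdot \frac{1103}{29} = \frac{120227}{29}$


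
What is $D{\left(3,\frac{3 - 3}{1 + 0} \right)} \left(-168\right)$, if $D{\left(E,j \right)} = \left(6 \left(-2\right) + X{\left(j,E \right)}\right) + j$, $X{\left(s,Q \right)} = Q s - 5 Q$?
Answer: $4536$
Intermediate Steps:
$X{\left(s,Q \right)} = - 5 Q + Q s$
$D{\left(E,j \right)} = -12 + j + E \left(-5 + j\right)$ ($D{\left(E,j \right)} = \left(6 \left(-2\right) + E \left(-5 + j\right)\right) + j = \left(-12 + E \left(-5 + j\right)\right) + j = -12 + j + E \left(-5 + j\right)$)
$D{\left(3,\frac{3 - 3}{1 + 0} \right)} \left(-168\right) = \left(-12 + \frac{3 - 3}{1 + 0} + 3 \left(-5 + \frac{3 - 3}{1 + 0}\right)\right) \left(-168\right) = \left(-12 + \frac{0}{1} + 3 \left(-5 + \frac{0}{1}\right)\right) \left(-168\right) = \left(-12 + 0 \cdot 1 + 3 \left(-5 + 0 \cdot 1\right)\right) \left(-168\right) = \left(-12 + 0 + 3 \left(-5 + 0\right)\right) \left(-168\right) = \left(-12 + 0 + 3 \left(-5\right)\right) \left(-168\right) = \left(-12 + 0 - 15\right) \left(-168\right) = \left(-27\right) \left(-168\right) = 4536$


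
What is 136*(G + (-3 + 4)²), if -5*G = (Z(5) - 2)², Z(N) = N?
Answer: -544/5 ≈ -108.80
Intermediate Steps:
G = -9/5 (G = -(5 - 2)²/5 = -⅕*3² = -⅕*9 = -9/5 ≈ -1.8000)
136*(G + (-3 + 4)²) = 136*(-9/5 + (-3 + 4)²) = 136*(-9/5 + 1²) = 136*(-9/5 + 1) = 136*(-⅘) = -544/5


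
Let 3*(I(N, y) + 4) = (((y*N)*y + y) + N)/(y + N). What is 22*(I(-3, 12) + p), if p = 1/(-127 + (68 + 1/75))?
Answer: -2873651/6636 ≈ -433.04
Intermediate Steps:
I(N, y) = -4 + (N + y + N*y²)/(3*(N + y)) (I(N, y) = -4 + ((((y*N)*y + y) + N)/(y + N))/3 = -4 + ((((N*y)*y + y) + N)/(N + y))/3 = -4 + (((N*y² + y) + N)/(N + y))/3 = -4 + (((y + N*y²) + N)/(N + y))/3 = -4 + ((N + y + N*y²)/(N + y))/3 = -4 + (N + y + N*y²)/(3*(N + y)))
p = -75/4424 (p = 1/(-127 + (68 + 1/75)) = 1/(-127 + 5101/75) = 1/(-4424/75) = -75/4424 ≈ -0.016953)
22*(I(-3, 12) + p) = 22*((-11*(-3) - 11*12 - 3*12²)/(3*(-3 + 12)) - 75/4424) = 22*((⅓)*(33 - 132 - 3*144)/9 - 75/4424) = 22*((⅓)*(⅑)*(33 - 132 - 432) - 75/4424) = 22*((⅓)*(⅑)*(-531) - 75/4424) = 22*(-59/3 - 75/4424) = 22*(-261241/13272) = -2873651/6636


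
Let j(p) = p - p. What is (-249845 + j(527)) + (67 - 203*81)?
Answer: -266221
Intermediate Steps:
j(p) = 0
(-249845 + j(527)) + (67 - 203*81) = (-249845 + 0) + (67 - 203*81) = -249845 + (67 - 16443) = -249845 - 16376 = -266221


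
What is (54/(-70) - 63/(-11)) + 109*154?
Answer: 6464518/385 ≈ 16791.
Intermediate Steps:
(54/(-70) - 63/(-11)) + 109*154 = (54*(-1/70) - 63*(-1/11)) + 16786 = (-27/35 + 63/11) + 16786 = 1908/385 + 16786 = 6464518/385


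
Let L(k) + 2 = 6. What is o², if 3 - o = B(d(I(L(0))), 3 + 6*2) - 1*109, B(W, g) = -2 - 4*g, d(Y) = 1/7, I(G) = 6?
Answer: 30276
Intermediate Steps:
L(k) = 4 (L(k) = -2 + 6 = 4)
d(Y) = ⅐
o = 174 (o = 3 - ((-2 - 4*(3 + 6*2)) - 1*109) = 3 - ((-2 - 4*(3 + 12)) - 109) = 3 - ((-2 - 4*15) - 109) = 3 - ((-2 - 60) - 109) = 3 - (-62 - 109) = 3 - 1*(-171) = 3 + 171 = 174)
o² = 174² = 30276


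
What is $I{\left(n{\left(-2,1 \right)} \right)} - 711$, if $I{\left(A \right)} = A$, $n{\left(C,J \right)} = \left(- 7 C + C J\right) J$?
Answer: $-699$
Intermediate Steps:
$n{\left(C,J \right)} = J \left(- 7 C + C J\right)$
$I{\left(n{\left(-2,1 \right)} \right)} - 711 = \left(-2\right) 1 \left(-7 + 1\right) - 711 = \left(-2\right) 1 \left(-6\right) - 711 = 12 - 711 = -699$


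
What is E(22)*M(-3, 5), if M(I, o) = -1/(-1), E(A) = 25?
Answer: 25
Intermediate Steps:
M(I, o) = 1 (M(I, o) = -1*(-1) = 1)
E(22)*M(-3, 5) = 25*1 = 25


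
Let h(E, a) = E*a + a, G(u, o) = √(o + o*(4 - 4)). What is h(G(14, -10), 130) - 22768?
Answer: -22638 + 130*I*√10 ≈ -22638.0 + 411.1*I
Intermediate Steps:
G(u, o) = √o (G(u, o) = √(o + o*0) = √(o + 0) = √o)
h(E, a) = a + E*a
h(G(14, -10), 130) - 22768 = 130*(1 + √(-10)) - 22768 = 130*(1 + I*√10) - 22768 = (130 + 130*I*√10) - 22768 = -22638 + 130*I*√10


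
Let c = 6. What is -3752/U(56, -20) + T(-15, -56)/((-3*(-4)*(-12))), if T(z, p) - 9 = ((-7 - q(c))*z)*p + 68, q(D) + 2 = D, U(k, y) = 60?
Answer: 791/720 ≈ 1.0986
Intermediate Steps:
q(D) = -2 + D
T(z, p) = 77 - 11*p*z (T(z, p) = 9 + (((-7 - (-2 + 6))*z)*p + 68) = 9 + (((-7 - 1*4)*z)*p + 68) = 9 + (((-7 - 4)*z)*p + 68) = 9 + ((-11*z)*p + 68) = 9 + (-11*p*z + 68) = 9 + (68 - 11*p*z) = 77 - 11*p*z)
-3752/U(56, -20) + T(-15, -56)/((-3*(-4)*(-12))) = -3752/60 + (77 - 11*(-56)*(-15))/((-3*(-4)*(-12))) = -3752*1/60 + (77 - 9240)/((12*(-12))) = -938/15 - 9163/(-144) = -938/15 - 9163*(-1/144) = -938/15 + 9163/144 = 791/720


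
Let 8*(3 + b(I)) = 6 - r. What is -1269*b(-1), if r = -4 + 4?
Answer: 11421/4 ≈ 2855.3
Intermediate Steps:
r = 0
b(I) = -9/4 (b(I) = -3 + (6 - 1*0)/8 = -3 + (6 + 0)/8 = -3 + (⅛)*6 = -3 + ¾ = -9/4)
-1269*b(-1) = -1269*(-9/4) = 11421/4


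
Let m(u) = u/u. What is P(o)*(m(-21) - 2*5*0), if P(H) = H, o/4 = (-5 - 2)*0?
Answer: 0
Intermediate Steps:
o = 0 (o = 4*((-5 - 2)*0) = 4*(-7*0) = 4*0 = 0)
m(u) = 1
P(o)*(m(-21) - 2*5*0) = 0*(1 - 2*5*0) = 0*(1 - 10*0) = 0*(1 + 0) = 0*1 = 0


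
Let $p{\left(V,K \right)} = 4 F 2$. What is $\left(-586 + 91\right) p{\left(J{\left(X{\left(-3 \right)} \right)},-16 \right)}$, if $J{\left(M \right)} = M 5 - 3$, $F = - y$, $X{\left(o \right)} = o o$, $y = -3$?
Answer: $-11880$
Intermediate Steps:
$X{\left(o \right)} = o^{2}$
$F = 3$ ($F = \left(-1\right) \left(-3\right) = 3$)
$J{\left(M \right)} = -3 + 5 M$ ($J{\left(M \right)} = 5 M - 3 = -3 + 5 M$)
$p{\left(V,K \right)} = 24$ ($p{\left(V,K \right)} = 4 \cdot 3 \cdot 2 = 12 \cdot 2 = 24$)
$\left(-586 + 91\right) p{\left(J{\left(X{\left(-3 \right)} \right)},-16 \right)} = \left(-586 + 91\right) 24 = \left(-495\right) 24 = -11880$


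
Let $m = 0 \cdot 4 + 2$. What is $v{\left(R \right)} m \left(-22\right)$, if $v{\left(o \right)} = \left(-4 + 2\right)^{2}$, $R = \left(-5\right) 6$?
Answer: $-176$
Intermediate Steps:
$m = 2$ ($m = 0 + 2 = 2$)
$R = -30$
$v{\left(o \right)} = 4$ ($v{\left(o \right)} = \left(-2\right)^{2} = 4$)
$v{\left(R \right)} m \left(-22\right) = 4 \cdot 2 \left(-22\right) = 8 \left(-22\right) = -176$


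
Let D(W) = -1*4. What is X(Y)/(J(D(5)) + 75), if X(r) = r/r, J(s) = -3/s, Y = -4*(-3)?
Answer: 4/303 ≈ 0.013201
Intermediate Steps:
Y = 12
D(W) = -4
X(r) = 1
X(Y)/(J(D(5)) + 75) = 1/(-3/(-4) + 75) = 1/(-3*(-¼) + 75) = 1/(¾ + 75) = 1/(303/4) = (4/303)*1 = 4/303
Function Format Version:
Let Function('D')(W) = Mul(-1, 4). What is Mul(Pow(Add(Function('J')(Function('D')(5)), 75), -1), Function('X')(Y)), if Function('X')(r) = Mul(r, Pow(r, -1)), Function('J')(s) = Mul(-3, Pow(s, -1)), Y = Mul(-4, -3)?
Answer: Rational(4, 303) ≈ 0.013201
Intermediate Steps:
Y = 12
Function('D')(W) = -4
Function('X')(r) = 1
Mul(Pow(Add(Function('J')(Function('D')(5)), 75), -1), Function('X')(Y)) = Mul(Pow(Add(Mul(-3, Pow(-4, -1)), 75), -1), 1) = Mul(Pow(Add(Mul(-3, Rational(-1, 4)), 75), -1), 1) = Mul(Pow(Add(Rational(3, 4), 75), -1), 1) = Mul(Pow(Rational(303, 4), -1), 1) = Mul(Rational(4, 303), 1) = Rational(4, 303)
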